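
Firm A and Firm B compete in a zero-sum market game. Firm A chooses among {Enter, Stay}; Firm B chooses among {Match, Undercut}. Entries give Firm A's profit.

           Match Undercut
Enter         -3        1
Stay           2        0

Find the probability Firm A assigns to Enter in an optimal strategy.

Row minima: Enter → -3, Stay → 0; maximin = 0.
Column maxima: Match → 2, Undercut → 1; minimax = 1.
0 ≠ 1, so there is no saddle point; optimal play is mixed.
Let Firm A play Enter with probability p. Expected payoff against Match: (-3)p + 2(1−p) = −5p + 2; against Undercut: 1p + 0(1−p) = p.
Setting these equal: −5p + 2 = p ⇒ −6p = -2 ⇒ p = 1/3, and the value is (-5)·(1/3) + 2 = 1/3.
For Firm B: with q = P(Match), equating Enter's and Stay's payoffs gives −4q + 1 = 2q ⇒ q = 1/6.

1/3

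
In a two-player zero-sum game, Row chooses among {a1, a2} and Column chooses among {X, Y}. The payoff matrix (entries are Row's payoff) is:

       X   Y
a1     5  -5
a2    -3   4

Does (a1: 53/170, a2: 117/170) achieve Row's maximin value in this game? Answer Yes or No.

No

Against X this mix gives (53/170)·5 + (117/170)·(-3) = -43/85.
Against Y this mix gives (53/170)·(-5) + (117/170)·4 = 203/170.
Column will play X, holding Row to -43/85. Shifting weight toward the row that does better against X would raise this floor (the equalizing mix achieves 5/17 against both X and Y), so the proposed strategy is not optimal.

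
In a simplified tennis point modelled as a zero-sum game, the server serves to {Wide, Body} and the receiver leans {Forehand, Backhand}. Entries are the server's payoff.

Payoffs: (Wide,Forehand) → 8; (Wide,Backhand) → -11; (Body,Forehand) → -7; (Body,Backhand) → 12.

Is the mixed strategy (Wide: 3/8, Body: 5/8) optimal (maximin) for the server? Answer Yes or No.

No

Against Forehand this mix gives (3/8)·8 + (5/8)·(-7) = -11/8.
Against Backhand this mix gives (3/8)·(-11) + (5/8)·12 = 27/8.
The receiver will play Forehand, holding the server to -11/8. Shifting weight toward the row that does better against Forehand would raise this floor (the equalizing mix achieves 1/2 against both Forehand and Backhand), so the proposed strategy is not optimal.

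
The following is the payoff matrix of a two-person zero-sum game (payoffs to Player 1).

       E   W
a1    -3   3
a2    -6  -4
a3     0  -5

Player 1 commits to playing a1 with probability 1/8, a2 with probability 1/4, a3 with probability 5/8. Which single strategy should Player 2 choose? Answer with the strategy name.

W

If Player 2 plays E, Player 1's expected payoff is (1/8)·(-3) + (1/4)·(-6) + (5/8)·0 = -15/8.
If Player 2 plays W, Player 1's expected payoff is (1/8)·3 + (1/4)·(-4) + (5/8)·(-5) = -15/4.
Player 2 minimizes Player 1's payoff; the smallest is -15/4, so the best response is W.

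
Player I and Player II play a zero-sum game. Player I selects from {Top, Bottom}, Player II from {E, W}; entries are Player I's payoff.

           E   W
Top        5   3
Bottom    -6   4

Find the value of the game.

19/6

Row minima: Top → 3, Bottom → -6; maximin = 3.
Column maxima: E → 5, W → 4; minimax = 4.
3 ≠ 4, so there is no saddle point; optimal play is mixed.
Let Player I play Top with probability p. Expected payoff against E: 5p + (-6)(1−p) = 11p − 6; against W: 3p + 4(1−p) = −p + 4.
Setting these equal: 11p − 6 = −p + 4 ⇒ 12p = 10 ⇒ p = 5/6, and the value is (11)·(5/6) − 6 = 19/6.
For Player II: with q = P(E), equating Top's and Bottom's payoffs gives 2q + 3 = −10q + 4 ⇒ q = 1/12.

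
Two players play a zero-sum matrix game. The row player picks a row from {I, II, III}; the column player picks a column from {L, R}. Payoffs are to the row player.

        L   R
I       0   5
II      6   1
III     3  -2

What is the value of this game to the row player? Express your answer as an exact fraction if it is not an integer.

Row minima: I → 0, II → 1, III → -2; maximin = 1.
Column maxima: L → 6, R → 5; minimax = 5.
1 ≠ 5, so there is no saddle point; optimal play is mixed.
III is strictly dominated by II, so the row player never plays it.
On the remaining 2×2 (I, II vs L, R):
Let the row player play I with probability p. Expected payoff against L: 0p + 6(1−p) = −6p + 6; against R: 5p + 1(1−p) = 4p + 1.
Setting these equal: −6p + 6 = 4p + 1 ⇒ −10p = -5 ⇒ p = 1/2, and the value is (-6)·(1/2) + 6 = 3.
For the column player: with q = P(L), equating I's and II's payoffs gives −5q + 5 = 5q + 1 ⇒ q = 2/5.

3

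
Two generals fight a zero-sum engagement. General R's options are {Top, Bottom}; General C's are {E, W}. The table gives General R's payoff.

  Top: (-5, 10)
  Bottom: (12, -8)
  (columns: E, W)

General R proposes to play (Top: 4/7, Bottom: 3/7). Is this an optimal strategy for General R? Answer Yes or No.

Against E this mix gives (4/7)·(-5) + (3/7)·12 = 16/7.
Against W this mix gives (4/7)·10 + (3/7)·(-8) = 16/7.
All of General C's active replies (E, W) yield 16/7, and no column does worse for General R. The mix makes General C indifferent and guarantees 16/7, so it is optimal.

Yes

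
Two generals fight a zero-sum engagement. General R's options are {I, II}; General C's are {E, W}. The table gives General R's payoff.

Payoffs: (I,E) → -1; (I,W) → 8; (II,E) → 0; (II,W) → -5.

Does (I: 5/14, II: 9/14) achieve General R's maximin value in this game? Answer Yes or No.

Against E this mix gives (5/14)·(-1) + (9/14)·0 = -5/14.
Against W this mix gives (5/14)·8 + (9/14)·(-5) = -5/14.
All of General C's active replies (E, W) yield -5/14, and no column does worse for General R. The mix makes General C indifferent and guarantees -5/14, so it is optimal.

Yes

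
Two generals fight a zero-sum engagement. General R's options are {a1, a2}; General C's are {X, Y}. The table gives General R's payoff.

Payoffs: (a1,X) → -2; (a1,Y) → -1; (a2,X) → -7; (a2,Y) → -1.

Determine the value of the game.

Row minima: a1 → -2, a2 → -7; maximin = -2.
Column maxima: X → -2, Y → -1; minimax = -2.
Since maximin = minimax = -2, there is a saddle point and the value is -2.

-2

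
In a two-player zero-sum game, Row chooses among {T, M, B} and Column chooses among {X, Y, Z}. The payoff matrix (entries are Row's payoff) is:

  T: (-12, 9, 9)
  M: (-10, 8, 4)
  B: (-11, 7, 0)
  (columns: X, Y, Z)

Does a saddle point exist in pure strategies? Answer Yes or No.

Yes

Row minima: T → -12, M → -10, B → -11; maximin = -10.
Column maxima: X → -10, Y → 9, Z → 9; minimax = -10.
maximin = minimax = -10, so a saddle point exists.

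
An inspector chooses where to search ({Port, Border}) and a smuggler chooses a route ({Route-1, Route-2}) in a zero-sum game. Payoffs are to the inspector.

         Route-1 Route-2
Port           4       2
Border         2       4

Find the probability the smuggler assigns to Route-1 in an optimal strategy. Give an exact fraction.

1/2

Row minima: Port → 2, Border → 2; maximin = 2.
Column maxima: Route-1 → 4, Route-2 → 4; minimax = 4.
2 ≠ 4, so there is no saddle point; optimal play is mixed.
Let the inspector play Port with probability p. Expected payoff against Route-1: 4p + 2(1−p) = 2p + 2; against Route-2: 2p + 4(1−p) = −2p + 4.
Setting these equal: 2p + 2 = −2p + 4 ⇒ 4p = 2 ⇒ p = 1/2, and the value is (2)·(1/2) + 2 = 3.
For the smuggler: with q = P(Route-1), equating Port's and Border's payoffs gives 2q + 2 = −2q + 4 ⇒ q = 1/2.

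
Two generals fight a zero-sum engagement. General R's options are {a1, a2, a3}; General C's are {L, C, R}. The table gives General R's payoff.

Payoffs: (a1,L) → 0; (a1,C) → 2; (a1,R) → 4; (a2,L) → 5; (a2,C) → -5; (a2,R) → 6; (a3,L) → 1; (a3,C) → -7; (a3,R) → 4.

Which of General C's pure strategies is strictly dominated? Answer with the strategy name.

R

L holds General R's payoff strictly below R in every row: 0 < 4, 5 < 6, 1 < 4.
So R is strictly dominated for General C.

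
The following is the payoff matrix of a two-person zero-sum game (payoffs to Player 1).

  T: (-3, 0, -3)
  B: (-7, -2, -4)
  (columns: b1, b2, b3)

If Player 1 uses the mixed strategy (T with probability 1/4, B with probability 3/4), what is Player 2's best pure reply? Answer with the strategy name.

b1

If Player 2 plays b1, Player 1's expected payoff is (1/4)·(-3) + (3/4)·(-7) = -6.
If Player 2 plays b2, Player 1's expected payoff is (1/4)·0 + (3/4)·(-2) = -3/2.
If Player 2 plays b3, Player 1's expected payoff is (1/4)·(-3) + (3/4)·(-4) = -15/4.
Player 2 minimizes Player 1's payoff; the smallest is -6, so the best response is b1.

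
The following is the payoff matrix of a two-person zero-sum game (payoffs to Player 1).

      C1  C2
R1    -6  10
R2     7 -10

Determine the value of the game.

10/33

Row minima: R1 → -6, R2 → -10; maximin = -6.
Column maxima: C1 → 7, C2 → 10; minimax = 7.
-6 ≠ 7, so there is no saddle point; optimal play is mixed.
Let Player 1 play R1 with probability p. Expected payoff against C1: (-6)p + 7(1−p) = −13p + 7; against C2: 10p + (-10)(1−p) = 20p − 10.
Setting these equal: −13p + 7 = 20p − 10 ⇒ −33p = -17 ⇒ p = 17/33, and the value is (-13)·(17/33) + 7 = 10/33.
For Player 2: with q = P(C1), equating R1's and R2's payoffs gives −16q + 10 = 17q − 10 ⇒ q = 20/33.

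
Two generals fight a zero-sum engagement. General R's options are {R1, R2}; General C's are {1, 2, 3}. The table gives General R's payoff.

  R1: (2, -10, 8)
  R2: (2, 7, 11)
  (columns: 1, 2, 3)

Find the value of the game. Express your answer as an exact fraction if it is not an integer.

2

Row minima: R1 → -10, R2 → 2; maximin = 2.
Column maxima: 1 → 2, 2 → 7, 3 → 11; minimax = 2.
Since maximin = minimax = 2, there is a saddle point and the value is 2.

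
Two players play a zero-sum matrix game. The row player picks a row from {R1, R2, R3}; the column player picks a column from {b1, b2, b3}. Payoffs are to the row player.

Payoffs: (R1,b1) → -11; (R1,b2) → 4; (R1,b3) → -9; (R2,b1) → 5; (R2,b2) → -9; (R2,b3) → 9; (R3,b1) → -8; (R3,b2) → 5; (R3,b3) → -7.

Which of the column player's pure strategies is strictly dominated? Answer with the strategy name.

b3

b1 holds the row player's payoff strictly below b3 in every row: -11 < -9, 5 < 9, -8 < -7.
So b3 is strictly dominated for the column player.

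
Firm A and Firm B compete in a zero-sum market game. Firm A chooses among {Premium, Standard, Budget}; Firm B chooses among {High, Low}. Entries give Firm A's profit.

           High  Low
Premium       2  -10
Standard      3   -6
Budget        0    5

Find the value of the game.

Row minima: Premium → -10, Standard → -6, Budget → 0; maximin = 0.
Column maxima: High → 3, Low → 5; minimax = 3.
0 ≠ 3, so there is no saddle point; optimal play is mixed.
Premium is strictly dominated by Standard, so Firm A never plays it.
On the remaining 2×2 (Standard, Budget vs High, Low):
Let Firm A play Standard with probability p. Expected payoff against High: 3p + 0(1−p) = 3p; against Low: (-6)p + 5(1−p) = −11p + 5.
Setting these equal: 3p = −11p + 5 ⇒ 14p = 5 ⇒ p = 5/14, and the value is (3)·(5/14) = 15/14.
For Firm B: with q = P(High), equating Standard's and Budget's payoffs gives 9q − 6 = −5q + 5 ⇒ q = 11/14.

15/14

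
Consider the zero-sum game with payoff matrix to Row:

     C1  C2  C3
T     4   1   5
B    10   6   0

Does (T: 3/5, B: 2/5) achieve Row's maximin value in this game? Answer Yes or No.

Against C1 this mix gives (3/5)·4 + (2/5)·10 = 32/5.
Against C2 this mix gives (3/5)·1 + (2/5)·6 = 3.
Against C3 this mix gives (3/5)·5 + (2/5)·0 = 3.
All of Column's active replies (C2, C3) yield 3, and no column does worse for Row. The mix makes Column indifferent and guarantees 3, so it is optimal.

Yes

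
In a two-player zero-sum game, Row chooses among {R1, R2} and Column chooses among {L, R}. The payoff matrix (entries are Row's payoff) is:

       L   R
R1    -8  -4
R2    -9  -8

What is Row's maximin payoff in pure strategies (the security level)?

Row minima: R1 → -8, R2 → -9.
The best of these is -8.

-8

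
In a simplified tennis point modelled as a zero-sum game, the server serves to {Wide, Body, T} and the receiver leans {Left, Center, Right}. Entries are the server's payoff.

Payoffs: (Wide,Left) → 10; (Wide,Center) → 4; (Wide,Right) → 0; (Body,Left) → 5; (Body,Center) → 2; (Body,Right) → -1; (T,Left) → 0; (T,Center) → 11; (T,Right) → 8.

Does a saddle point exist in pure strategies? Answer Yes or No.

No

Row minima: Wide → 0, Body → -1, T → 0; maximin = 0.
Column maxima: Left → 10, Center → 11, Right → 8; minimax = 8.
0 ≠ 8, so no pure-strategy equilibrium exists.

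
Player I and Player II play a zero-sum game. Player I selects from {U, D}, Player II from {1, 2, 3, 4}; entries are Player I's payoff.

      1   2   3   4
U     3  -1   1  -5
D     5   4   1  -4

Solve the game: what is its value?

-4

Row minima: U → -5, D → -4; maximin = -4.
Column maxima: 1 → 5, 2 → 4, 3 → 1, 4 → -4; minimax = -4.
Since maximin = minimax = -4, there is a saddle point and the value is -4.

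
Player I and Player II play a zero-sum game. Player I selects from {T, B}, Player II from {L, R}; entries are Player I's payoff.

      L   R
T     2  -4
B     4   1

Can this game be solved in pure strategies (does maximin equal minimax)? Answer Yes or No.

Row minima: T → -4, B → 1; maximin = 1.
Column maxima: L → 4, R → 1; minimax = 1.
maximin = minimax = 1, so a saddle point exists.

Yes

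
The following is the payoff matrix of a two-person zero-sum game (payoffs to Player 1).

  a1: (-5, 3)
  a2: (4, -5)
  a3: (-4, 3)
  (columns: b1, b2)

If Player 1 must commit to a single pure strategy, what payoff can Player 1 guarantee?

Row minima: a1 → -5, a2 → -5, a3 → -4.
The best of these is -4.

-4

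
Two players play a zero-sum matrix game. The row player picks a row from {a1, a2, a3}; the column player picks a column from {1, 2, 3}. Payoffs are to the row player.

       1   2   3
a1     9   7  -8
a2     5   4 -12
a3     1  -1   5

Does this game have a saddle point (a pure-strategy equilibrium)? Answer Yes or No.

Row minima: a1 → -8, a2 → -12, a3 → -1; maximin = -1.
Column maxima: 1 → 9, 2 → 7, 3 → 5; minimax = 5.
-1 ≠ 5, so no pure-strategy equilibrium exists.

No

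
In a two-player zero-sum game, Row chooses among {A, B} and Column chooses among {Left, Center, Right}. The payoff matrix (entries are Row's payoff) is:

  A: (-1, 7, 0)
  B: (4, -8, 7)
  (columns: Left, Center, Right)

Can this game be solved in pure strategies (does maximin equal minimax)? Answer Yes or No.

Row minima: A → -1, B → -8; maximin = -1.
Column maxima: Left → 4, Center → 7, Right → 7; minimax = 4.
-1 ≠ 4, so no pure-strategy equilibrium exists.

No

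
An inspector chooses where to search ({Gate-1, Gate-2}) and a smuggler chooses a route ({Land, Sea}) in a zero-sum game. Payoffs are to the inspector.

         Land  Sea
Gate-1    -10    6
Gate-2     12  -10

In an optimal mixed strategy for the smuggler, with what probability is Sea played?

11/19

Row minima: Gate-1 → -10, Gate-2 → -10; maximin = -10.
Column maxima: Land → 12, Sea → 6; minimax = 6.
-10 ≠ 6, so there is no saddle point; optimal play is mixed.
Let the inspector play Gate-1 with probability p. Expected payoff against Land: (-10)p + 12(1−p) = −22p + 12; against Sea: 6p + (-10)(1−p) = 16p − 10.
Setting these equal: −22p + 12 = 16p − 10 ⇒ −38p = -22 ⇒ p = 11/19, and the value is (-22)·(11/19) + 12 = -14/19.
For the smuggler: with q = P(Land), equating Gate-1's and Gate-2's payoffs gives −16q + 6 = 22q − 10 ⇒ q = 8/19.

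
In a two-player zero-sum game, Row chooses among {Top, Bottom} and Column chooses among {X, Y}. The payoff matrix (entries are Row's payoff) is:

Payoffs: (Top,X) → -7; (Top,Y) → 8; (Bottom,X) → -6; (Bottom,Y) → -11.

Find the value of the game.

-25/4

Row minima: Top → -7, Bottom → -11; maximin = -7.
Column maxima: X → -6, Y → 8; minimax = -6.
-7 ≠ -6, so there is no saddle point; optimal play is mixed.
Let Row play Top with probability p. Expected payoff against X: (-7)p + (-6)(1−p) = −p − 6; against Y: 8p + (-11)(1−p) = 19p − 11.
Setting these equal: −p − 6 = 19p − 11 ⇒ −20p = -5 ⇒ p = 1/4, and the value is (-1)·(1/4) − 6 = -25/4.
For Column: with q = P(X), equating Top's and Bottom's payoffs gives −15q + 8 = 5q − 11 ⇒ q = 19/20.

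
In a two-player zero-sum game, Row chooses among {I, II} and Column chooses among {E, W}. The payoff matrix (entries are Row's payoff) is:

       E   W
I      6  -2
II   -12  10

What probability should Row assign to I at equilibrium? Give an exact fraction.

Row minima: I → -2, II → -12; maximin = -2.
Column maxima: E → 6, W → 10; minimax = 6.
-2 ≠ 6, so there is no saddle point; optimal play is mixed.
Let Row play I with probability p. Expected payoff against E: 6p + (-12)(1−p) = 18p − 12; against W: (-2)p + 10(1−p) = −12p + 10.
Setting these equal: 18p − 12 = −12p + 10 ⇒ 30p = 22 ⇒ p = 11/15, and the value is (18)·(11/15) − 12 = 6/5.
For Column: with q = P(E), equating I's and II's payoffs gives 8q − 2 = −22q + 10 ⇒ q = 2/5.

11/15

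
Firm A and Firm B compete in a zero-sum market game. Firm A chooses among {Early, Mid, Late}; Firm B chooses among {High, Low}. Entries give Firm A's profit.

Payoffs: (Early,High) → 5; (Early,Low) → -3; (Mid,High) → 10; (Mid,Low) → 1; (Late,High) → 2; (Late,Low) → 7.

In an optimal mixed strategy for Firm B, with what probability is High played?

Row minima: Early → -3, Mid → 1, Late → 2; maximin = 2.
Column maxima: High → 10, Low → 7; minimax = 7.
2 ≠ 7, so there is no saddle point; optimal play is mixed.
Early is strictly dominated by Mid, so Firm A never plays it.
On the remaining 2×2 (Mid, Late vs High, Low):
Let Firm A play Mid with probability p. Expected payoff against High: 10p + 2(1−p) = 8p + 2; against Low: 1p + 7(1−p) = −6p + 7.
Setting these equal: 8p + 2 = −6p + 7 ⇒ 14p = 5 ⇒ p = 5/14, and the value is (8)·(5/14) + 2 = 34/7.
For Firm B: with q = P(High), equating Mid's and Late's payoffs gives 9q + 1 = −5q + 7 ⇒ q = 3/7.

3/7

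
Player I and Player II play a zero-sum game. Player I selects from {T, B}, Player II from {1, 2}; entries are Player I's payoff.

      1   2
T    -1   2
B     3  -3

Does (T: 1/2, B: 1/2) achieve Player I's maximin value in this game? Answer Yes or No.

Against 1 this mix gives (1/2)·(-1) + (1/2)·3 = 1.
Against 2 this mix gives (1/2)·2 + (1/2)·(-3) = -1/2.
Player II will play 2, holding Player I to -1/2. Shifting weight toward the row that does better against 2 would raise this floor (the equalizing mix achieves 1/3 against both 2 and 1), so the proposed strategy is not optimal.

No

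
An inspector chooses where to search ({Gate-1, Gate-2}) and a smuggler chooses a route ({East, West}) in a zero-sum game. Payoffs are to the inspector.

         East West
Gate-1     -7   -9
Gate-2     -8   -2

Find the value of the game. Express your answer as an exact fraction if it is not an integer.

Row minima: Gate-1 → -9, Gate-2 → -8; maximin = -8.
Column maxima: East → -7, West → -2; minimax = -7.
-8 ≠ -7, so there is no saddle point; optimal play is mixed.
Let the inspector play Gate-1 with probability p. Expected payoff against East: (-7)p + (-8)(1−p) = p − 8; against West: (-9)p + (-2)(1−p) = −7p − 2.
Setting these equal: p − 8 = −7p − 2 ⇒ 8p = 6 ⇒ p = 3/4, and the value is (1)·(3/4) − 8 = -29/4.
For the smuggler: with q = P(East), equating Gate-1's and Gate-2's payoffs gives 2q − 9 = −6q − 2 ⇒ q = 7/8.

-29/4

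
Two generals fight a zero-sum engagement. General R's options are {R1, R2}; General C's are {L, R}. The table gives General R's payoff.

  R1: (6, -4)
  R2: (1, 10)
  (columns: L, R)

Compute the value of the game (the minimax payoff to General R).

64/19

Row minima: R1 → -4, R2 → 1; maximin = 1.
Column maxima: L → 6, R → 10; minimax = 6.
1 ≠ 6, so there is no saddle point; optimal play is mixed.
Let General R play R1 with probability p. Expected payoff against L: 6p + 1(1−p) = 5p + 1; against R: (-4)p + 10(1−p) = −14p + 10.
Setting these equal: 5p + 1 = −14p + 10 ⇒ 19p = 9 ⇒ p = 9/19, and the value is (5)·(9/19) + 1 = 64/19.
For General C: with q = P(L), equating R1's and R2's payoffs gives 10q − 4 = −9q + 10 ⇒ q = 14/19.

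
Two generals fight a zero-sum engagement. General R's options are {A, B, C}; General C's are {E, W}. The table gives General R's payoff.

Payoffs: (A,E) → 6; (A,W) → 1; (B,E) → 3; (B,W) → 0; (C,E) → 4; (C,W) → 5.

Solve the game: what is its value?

Row minima: A → 1, B → 0, C → 4; maximin = 4.
Column maxima: E → 6, W → 5; minimax = 5.
4 ≠ 5, so there is no saddle point; optimal play is mixed.
B is strictly dominated by A, so General R never plays it.
On the remaining 2×2 (A, C vs E, W):
Let General R play A with probability p. Expected payoff against E: 6p + 4(1−p) = 2p + 4; against W: 1p + 5(1−p) = −4p + 5.
Setting these equal: 2p + 4 = −4p + 5 ⇒ 6p = 1 ⇒ p = 1/6, and the value is (2)·(1/6) + 4 = 13/3.
For General C: with q = P(E), equating A's and C's payoffs gives 5q + 1 = −q + 5 ⇒ q = 2/3.

13/3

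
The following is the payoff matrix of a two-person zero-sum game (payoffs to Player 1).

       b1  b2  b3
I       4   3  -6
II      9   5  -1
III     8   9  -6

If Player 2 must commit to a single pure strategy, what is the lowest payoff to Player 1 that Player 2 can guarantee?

Column maxima: b1 → 9, b2 → 9, b3 → -1.
The smallest of these is -1.

-1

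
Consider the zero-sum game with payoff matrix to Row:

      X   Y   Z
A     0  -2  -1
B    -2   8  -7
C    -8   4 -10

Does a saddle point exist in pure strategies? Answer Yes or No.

No

Row minima: A → -2, B → -7, C → -10; maximin = -2.
Column maxima: X → 0, Y → 8, Z → -1; minimax = -1.
-2 ≠ -1, so no pure-strategy equilibrium exists.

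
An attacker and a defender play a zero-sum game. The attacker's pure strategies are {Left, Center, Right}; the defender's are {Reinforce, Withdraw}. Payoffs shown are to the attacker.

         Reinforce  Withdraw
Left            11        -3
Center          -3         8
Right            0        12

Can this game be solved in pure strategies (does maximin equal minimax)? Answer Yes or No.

Row minima: Left → -3, Center → -3, Right → 0; maximin = 0.
Column maxima: Reinforce → 11, Withdraw → 12; minimax = 11.
0 ≠ 11, so no pure-strategy equilibrium exists.

No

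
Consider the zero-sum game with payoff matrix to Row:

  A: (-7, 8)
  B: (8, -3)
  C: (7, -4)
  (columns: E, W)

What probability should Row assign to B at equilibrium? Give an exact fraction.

15/26

Row minima: A → -7, B → -3, C → -4; maximin = -3.
Column maxima: E → 8, W → 8; minimax = 8.
-3 ≠ 8, so there is no saddle point; optimal play is mixed.
C is strictly dominated by B, so Row never plays it.
On the remaining 2×2 (A, B vs E, W):
Let Row play A with probability p. Expected payoff against E: (-7)p + 8(1−p) = −15p + 8; against W: 8p + (-3)(1−p) = 11p − 3.
Setting these equal: −15p + 8 = 11p − 3 ⇒ −26p = -11 ⇒ p = 11/26, and the value is (-15)·(11/26) + 8 = 43/26.
For Column: with q = P(E), equating A's and B's payoffs gives −15q + 8 = 11q − 3 ⇒ q = 11/26.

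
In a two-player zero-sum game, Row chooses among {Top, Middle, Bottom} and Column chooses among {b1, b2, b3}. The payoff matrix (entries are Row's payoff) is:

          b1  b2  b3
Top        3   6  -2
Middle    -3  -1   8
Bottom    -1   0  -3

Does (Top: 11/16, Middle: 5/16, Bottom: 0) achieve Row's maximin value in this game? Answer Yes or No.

Against b1 this mix gives (11/16)·3 + (5/16)·(-3) = 9/8.
Against b2 this mix gives (11/16)·6 + (5/16)·(-1) = 61/16.
Against b3 this mix gives (11/16)·(-2) + (5/16)·8 = 9/8.
All of Column's active replies (b1, b3) yield 9/8, and no column does worse for Row. The mix makes Column indifferent and guarantees 9/8, so it is optimal.

Yes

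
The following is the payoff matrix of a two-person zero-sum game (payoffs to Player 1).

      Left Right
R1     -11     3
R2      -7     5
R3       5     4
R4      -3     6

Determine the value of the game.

Row minima: R1 → -11, R2 → -7, R3 → 4, R4 → -3; maximin = 4.
Column maxima: Left → 5, Right → 6; minimax = 5.
4 ≠ 5, so there is no saddle point; optimal play is mixed.
R1 is strictly dominated by R2, so Player 1 never plays it.
R2 is strictly dominated by R4, so Player 1 never plays it.
On the remaining 2×2 (R3, R4 vs Left, Right):
Let Player 1 play R3 with probability p. Expected payoff against Left: 5p + (-3)(1−p) = 8p − 3; against Right: 4p + 6(1−p) = −2p + 6.
Setting these equal: 8p − 3 = −2p + 6 ⇒ 10p = 9 ⇒ p = 9/10, and the value is (8)·(9/10) − 3 = 21/5.
For Player 2: with q = P(Left), equating R3's and R4's payoffs gives q + 4 = −9q + 6 ⇒ q = 1/5.

21/5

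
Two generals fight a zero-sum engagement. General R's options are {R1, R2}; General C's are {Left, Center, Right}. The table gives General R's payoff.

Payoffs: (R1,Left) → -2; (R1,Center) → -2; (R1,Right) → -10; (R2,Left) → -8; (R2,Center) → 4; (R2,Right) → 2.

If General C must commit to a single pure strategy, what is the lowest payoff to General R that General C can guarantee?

Column maxima: Left → -2, Center → 4, Right → 2.
The smallest of these is -2.

-2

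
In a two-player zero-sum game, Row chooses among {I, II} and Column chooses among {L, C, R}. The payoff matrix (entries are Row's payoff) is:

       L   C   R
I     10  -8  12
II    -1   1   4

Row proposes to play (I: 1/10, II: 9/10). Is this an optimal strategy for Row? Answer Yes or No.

Against L this mix gives (1/10)·10 + (9/10)·(-1) = 1/10.
Against C this mix gives (1/10)·(-8) + (9/10)·1 = 1/10.
Against R this mix gives (1/10)·12 + (9/10)·4 = 24/5.
All of Column's active replies (L, C) yield 1/10, and no column does worse for Row. The mix makes Column indifferent and guarantees 1/10, so it is optimal.

Yes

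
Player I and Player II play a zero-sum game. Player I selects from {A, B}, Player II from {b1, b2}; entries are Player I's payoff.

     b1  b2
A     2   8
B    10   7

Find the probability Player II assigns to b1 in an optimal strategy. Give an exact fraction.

Row minima: A → 2, B → 7; maximin = 7.
Column maxima: b1 → 10, b2 → 8; minimax = 8.
7 ≠ 8, so there is no saddle point; optimal play is mixed.
Let Player I play A with probability p. Expected payoff against b1: 2p + 10(1−p) = −8p + 10; against b2: 8p + 7(1−p) = p + 7.
Setting these equal: −8p + 10 = p + 7 ⇒ −9p = -3 ⇒ p = 1/3, and the value is (-8)·(1/3) + 10 = 22/3.
For Player II: with q = P(b1), equating A's and B's payoffs gives −6q + 8 = 3q + 7 ⇒ q = 1/9.

1/9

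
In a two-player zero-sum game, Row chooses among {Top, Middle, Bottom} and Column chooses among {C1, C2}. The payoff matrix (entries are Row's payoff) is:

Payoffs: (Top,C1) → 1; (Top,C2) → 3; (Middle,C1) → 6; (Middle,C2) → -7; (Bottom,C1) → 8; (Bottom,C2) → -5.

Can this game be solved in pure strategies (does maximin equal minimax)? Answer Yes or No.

Row minima: Top → 1, Middle → -7, Bottom → -5; maximin = 1.
Column maxima: C1 → 8, C2 → 3; minimax = 3.
1 ≠ 3, so no pure-strategy equilibrium exists.

No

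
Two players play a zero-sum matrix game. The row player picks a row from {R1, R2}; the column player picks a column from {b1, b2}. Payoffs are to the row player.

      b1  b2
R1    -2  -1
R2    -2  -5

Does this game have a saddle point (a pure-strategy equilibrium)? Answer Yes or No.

Yes

Row minima: R1 → -2, R2 → -5; maximin = -2.
Column maxima: b1 → -2, b2 → -1; minimax = -2.
maximin = minimax = -2, so a saddle point exists.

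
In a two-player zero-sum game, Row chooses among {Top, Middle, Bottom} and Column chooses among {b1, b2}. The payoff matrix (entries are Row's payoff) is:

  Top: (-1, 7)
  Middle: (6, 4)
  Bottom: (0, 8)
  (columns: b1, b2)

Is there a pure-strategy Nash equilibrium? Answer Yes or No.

No

Row minima: Top → -1, Middle → 4, Bottom → 0; maximin = 4.
Column maxima: b1 → 6, b2 → 8; minimax = 6.
4 ≠ 6, so no pure-strategy equilibrium exists.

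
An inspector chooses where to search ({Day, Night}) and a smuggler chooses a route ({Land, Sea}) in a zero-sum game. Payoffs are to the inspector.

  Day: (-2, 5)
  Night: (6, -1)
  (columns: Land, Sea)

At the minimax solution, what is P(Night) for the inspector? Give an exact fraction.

1/2

Row minima: Day → -2, Night → -1; maximin = -1.
Column maxima: Land → 6, Sea → 5; minimax = 5.
-1 ≠ 5, so there is no saddle point; optimal play is mixed.
Let the inspector play Day with probability p. Expected payoff against Land: (-2)p + 6(1−p) = −8p + 6; against Sea: 5p + (-1)(1−p) = 6p − 1.
Setting these equal: −8p + 6 = 6p − 1 ⇒ −14p = -7 ⇒ p = 1/2, and the value is (-8)·(1/2) + 6 = 2.
For the smuggler: with q = P(Land), equating Day's and Night's payoffs gives −7q + 5 = 7q − 1 ⇒ q = 3/7.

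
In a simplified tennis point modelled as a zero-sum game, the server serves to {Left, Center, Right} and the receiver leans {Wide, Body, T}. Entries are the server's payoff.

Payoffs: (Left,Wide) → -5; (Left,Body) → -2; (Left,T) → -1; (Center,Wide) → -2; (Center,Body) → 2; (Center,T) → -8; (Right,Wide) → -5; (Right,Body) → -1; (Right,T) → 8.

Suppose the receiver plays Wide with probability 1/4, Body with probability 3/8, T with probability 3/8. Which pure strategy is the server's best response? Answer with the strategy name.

Expected payoff of Left: (1/4)·(-5) + (3/8)·(-2) + (3/8)·(-1) = -19/8.
Expected payoff of Center: (1/4)·(-2) + (3/8)·2 + (3/8)·(-8) = -11/4.
Expected payoff of Right: (1/4)·(-5) + (3/8)·(-1) + (3/8)·8 = 11/8.
The largest is 11/8, so the server's best response is Right.

Right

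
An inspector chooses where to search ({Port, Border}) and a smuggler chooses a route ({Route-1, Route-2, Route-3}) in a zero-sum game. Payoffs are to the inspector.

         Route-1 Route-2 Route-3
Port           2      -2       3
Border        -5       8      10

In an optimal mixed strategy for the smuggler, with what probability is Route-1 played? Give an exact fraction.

Row minima: Port → -2, Border → -5; maximin = -2.
Column maxima: Route-1 → 2, Route-2 → 8, Route-3 → 10; minimax = 2.
-2 ≠ 2, so there is no saddle point; optimal play is mixed.
Route-3 is strictly dominated by Route-1 (it gives the inspector strictly more in every row), so the smuggler never plays it.
On the remaining 2×2 (Port, Border vs Route-1, Route-2):
Let the inspector play Port with probability p. Expected payoff against Route-1: 2p + (-5)(1−p) = 7p − 5; against Route-2: (-2)p + 8(1−p) = −10p + 8.
Setting these equal: 7p − 5 = −10p + 8 ⇒ 17p = 13 ⇒ p = 13/17, and the value is (7)·(13/17) − 5 = 6/17.
For the smuggler: with q = P(Route-1), equating Port's and Border's payoffs gives 4q − 2 = −13q + 8 ⇒ q = 10/17.

10/17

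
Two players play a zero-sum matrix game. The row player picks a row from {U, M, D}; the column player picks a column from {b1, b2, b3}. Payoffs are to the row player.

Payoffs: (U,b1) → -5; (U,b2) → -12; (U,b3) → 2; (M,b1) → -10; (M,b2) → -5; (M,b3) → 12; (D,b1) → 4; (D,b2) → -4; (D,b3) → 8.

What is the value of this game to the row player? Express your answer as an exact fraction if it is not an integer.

Row minima: U → -12, M → -10, D → -4; maximin = -4.
Column maxima: b1 → 4, b2 → -4, b3 → 12; minimax = -4.
Since maximin = minimax = -4, there is a saddle point and the value is -4.

-4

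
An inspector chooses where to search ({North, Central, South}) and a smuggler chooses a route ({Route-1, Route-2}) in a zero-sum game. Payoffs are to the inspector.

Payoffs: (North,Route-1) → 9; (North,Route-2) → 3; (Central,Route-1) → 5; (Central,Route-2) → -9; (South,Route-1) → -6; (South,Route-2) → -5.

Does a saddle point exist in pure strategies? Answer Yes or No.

Yes

Row minima: North → 3, Central → -9, South → -6; maximin = 3.
Column maxima: Route-1 → 9, Route-2 → 3; minimax = 3.
maximin = minimax = 3, so a saddle point exists.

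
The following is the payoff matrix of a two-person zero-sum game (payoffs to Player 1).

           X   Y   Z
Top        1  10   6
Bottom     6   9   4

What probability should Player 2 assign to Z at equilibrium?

Row minima: Top → 1, Bottom → 4; maximin = 4.
Column maxima: X → 6, Y → 10, Z → 6; minimax = 6.
4 ≠ 6, so there is no saddle point; optimal play is mixed.
Y is strictly dominated by X (it gives Player 1 strictly more in every row), so Player 2 never plays it.
On the remaining 2×2 (Top, Bottom vs X, Z):
Let Player 1 play Top with probability p. Expected payoff against X: 1p + 6(1−p) = −5p + 6; against Z: 6p + 4(1−p) = 2p + 4.
Setting these equal: −5p + 6 = 2p + 4 ⇒ −7p = -2 ⇒ p = 2/7, and the value is (-5)·(2/7) + 6 = 32/7.
For Player 2: with q = P(X), equating Top's and Bottom's payoffs gives −5q + 6 = 2q + 4 ⇒ q = 2/7.

5/7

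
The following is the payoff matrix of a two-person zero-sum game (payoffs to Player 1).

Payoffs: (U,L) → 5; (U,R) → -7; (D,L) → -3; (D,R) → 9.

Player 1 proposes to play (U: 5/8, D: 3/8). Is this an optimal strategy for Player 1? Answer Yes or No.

Against L this mix gives (5/8)·5 + (3/8)·(-3) = 2.
Against R this mix gives (5/8)·(-7) + (3/8)·9 = -1.
Player 2 will play R, holding Player 1 to -1. Shifting weight toward the row that does better against R would raise this floor (the equalizing mix achieves 1 against both R and L), so the proposed strategy is not optimal.

No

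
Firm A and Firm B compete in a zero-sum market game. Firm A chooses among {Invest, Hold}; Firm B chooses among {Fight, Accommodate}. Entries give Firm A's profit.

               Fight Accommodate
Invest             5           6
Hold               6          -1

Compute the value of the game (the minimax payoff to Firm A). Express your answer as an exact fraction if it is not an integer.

41/8

Row minima: Invest → 5, Hold → -1; maximin = 5.
Column maxima: Fight → 6, Accommodate → 6; minimax = 6.
5 ≠ 6, so there is no saddle point; optimal play is mixed.
Let Firm A play Invest with probability p. Expected payoff against Fight: 5p + 6(1−p) = −p + 6; against Accommodate: 6p + (-1)(1−p) = 7p − 1.
Setting these equal: −p + 6 = 7p − 1 ⇒ −8p = -7 ⇒ p = 7/8, and the value is (-1)·(7/8) + 6 = 41/8.
For Firm B: with q = P(Fight), equating Invest's and Hold's payoffs gives −q + 6 = 7q − 1 ⇒ q = 7/8.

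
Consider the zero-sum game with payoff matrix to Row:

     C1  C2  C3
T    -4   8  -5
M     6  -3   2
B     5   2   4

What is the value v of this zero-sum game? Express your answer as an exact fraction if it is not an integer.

Row minima: T → -5, M → -3, B → 2; maximin = 2.
Column maxima: C1 → 6, C2 → 8, C3 → 4; minimax = 4.
2 ≠ 4, so there is no saddle point; optimal play is mixed.
C1 is strictly dominated by C3 (it gives Row strictly more in every row), so Column never plays it.
With C1 eliminated, M is strictly dominated by B (B gives Row strictly more in every remaining column), so Row never plays it.
On the remaining 2×2 (T, B vs C2, C3):
Let Row play T with probability p. Expected payoff against C2: 8p + 2(1−p) = 6p + 2; against C3: (-5)p + 4(1−p) = −9p + 4.
Setting these equal: 6p + 2 = −9p + 4 ⇒ 15p = 2 ⇒ p = 2/15, and the value is (6)·(2/15) + 2 = 14/5.
For Column: with q = P(C2), equating T's and B's payoffs gives 13q − 5 = −2q + 4 ⇒ q = 3/5.

14/5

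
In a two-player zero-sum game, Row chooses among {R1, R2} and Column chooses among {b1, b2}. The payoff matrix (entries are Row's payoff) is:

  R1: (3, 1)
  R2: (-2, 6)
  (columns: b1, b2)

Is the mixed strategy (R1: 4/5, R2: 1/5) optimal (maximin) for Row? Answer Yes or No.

Yes

Against b1 this mix gives (4/5)·3 + (1/5)·(-2) = 2.
Against b2 this mix gives (4/5)·1 + (1/5)·6 = 2.
All of Column's active replies (b1, b2) yield 2, and no column does worse for Row. The mix makes Column indifferent and guarantees 2, so it is optimal.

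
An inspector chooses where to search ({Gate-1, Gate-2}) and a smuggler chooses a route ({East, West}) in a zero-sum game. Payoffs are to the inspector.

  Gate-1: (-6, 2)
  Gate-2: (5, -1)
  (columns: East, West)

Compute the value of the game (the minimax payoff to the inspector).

Row minima: Gate-1 → -6, Gate-2 → -1; maximin = -1.
Column maxima: East → 5, West → 2; minimax = 2.
-1 ≠ 2, so there is no saddle point; optimal play is mixed.
Let the inspector play Gate-1 with probability p. Expected payoff against East: (-6)p + 5(1−p) = −11p + 5; against West: 2p + (-1)(1−p) = 3p − 1.
Setting these equal: −11p + 5 = 3p − 1 ⇒ −14p = -6 ⇒ p = 3/7, and the value is (-11)·(3/7) + 5 = 2/7.
For the smuggler: with q = P(East), equating Gate-1's and Gate-2's payoffs gives −8q + 2 = 6q − 1 ⇒ q = 3/14.

2/7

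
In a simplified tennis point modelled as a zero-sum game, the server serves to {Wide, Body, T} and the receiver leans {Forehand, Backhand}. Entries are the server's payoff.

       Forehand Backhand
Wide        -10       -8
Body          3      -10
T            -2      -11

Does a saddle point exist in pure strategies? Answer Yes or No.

Row minima: Wide → -10, Body → -10, T → -11; maximin = -10.
Column maxima: Forehand → 3, Backhand → -8; minimax = -8.
-10 ≠ -8, so no pure-strategy equilibrium exists.

No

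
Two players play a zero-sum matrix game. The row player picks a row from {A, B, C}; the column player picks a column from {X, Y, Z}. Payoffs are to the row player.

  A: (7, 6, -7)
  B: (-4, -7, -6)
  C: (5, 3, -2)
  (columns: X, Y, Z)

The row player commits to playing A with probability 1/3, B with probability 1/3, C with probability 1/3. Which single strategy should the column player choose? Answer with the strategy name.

Z

If the column player plays X, the row player's expected payoff is (1/3)·7 + (1/3)·(-4) + (1/3)·5 = 8/3.
If the column player plays Y, the row player's expected payoff is (1/3)·6 + (1/3)·(-7) + (1/3)·3 = 2/3.
If the column player plays Z, the row player's expected payoff is (1/3)·(-7) + (1/3)·(-6) + (1/3)·(-2) = -5.
The column player minimizes the row player's payoff; the smallest is -5, so the best response is Z.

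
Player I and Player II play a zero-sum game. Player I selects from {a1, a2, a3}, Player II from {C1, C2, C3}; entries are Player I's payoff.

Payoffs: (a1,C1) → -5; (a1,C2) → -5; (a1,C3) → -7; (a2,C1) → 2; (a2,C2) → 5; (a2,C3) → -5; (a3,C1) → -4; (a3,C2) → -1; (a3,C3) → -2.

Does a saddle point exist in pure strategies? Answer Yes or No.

Row minima: a1 → -7, a2 → -5, a3 → -4; maximin = -4.
Column maxima: C1 → 2, C2 → 5, C3 → -2; minimax = -2.
-4 ≠ -2, so no pure-strategy equilibrium exists.

No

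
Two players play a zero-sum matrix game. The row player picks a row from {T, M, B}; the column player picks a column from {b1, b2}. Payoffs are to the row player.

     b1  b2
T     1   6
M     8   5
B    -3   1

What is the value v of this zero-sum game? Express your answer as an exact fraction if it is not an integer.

Row minima: T → 1, M → 5, B → -3; maximin = 5.
Column maxima: b1 → 8, b2 → 6; minimax = 6.
5 ≠ 6, so there is no saddle point; optimal play is mixed.
B is strictly dominated by T, so the row player never plays it.
On the remaining 2×2 (T, M vs b1, b2):
Let the row player play T with probability p. Expected payoff against b1: 1p + 8(1−p) = −7p + 8; against b2: 6p + 5(1−p) = p + 5.
Setting these equal: −7p + 8 = p + 5 ⇒ −8p = -3 ⇒ p = 3/8, and the value is (-7)·(3/8) + 8 = 43/8.
For the column player: with q = P(b1), equating T's and M's payoffs gives −5q + 6 = 3q + 5 ⇒ q = 1/8.

43/8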